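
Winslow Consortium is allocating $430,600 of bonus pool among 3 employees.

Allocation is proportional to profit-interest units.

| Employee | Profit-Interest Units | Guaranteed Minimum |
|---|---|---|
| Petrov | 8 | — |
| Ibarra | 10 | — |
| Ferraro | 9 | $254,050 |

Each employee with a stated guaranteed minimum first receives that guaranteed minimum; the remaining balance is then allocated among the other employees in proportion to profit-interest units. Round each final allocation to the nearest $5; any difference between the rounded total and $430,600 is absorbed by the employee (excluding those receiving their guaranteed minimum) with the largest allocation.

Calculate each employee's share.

Minimums first: Ferraro $254,050. Residual $176,550.
Residual split over remaining profit-interest units 18: Petrov 78,466.67 → $78,465; Ibarra 98,083.33 → $98,085.

Petrov: $78,465; Ibarra: $98,085; Ferraro: $254,050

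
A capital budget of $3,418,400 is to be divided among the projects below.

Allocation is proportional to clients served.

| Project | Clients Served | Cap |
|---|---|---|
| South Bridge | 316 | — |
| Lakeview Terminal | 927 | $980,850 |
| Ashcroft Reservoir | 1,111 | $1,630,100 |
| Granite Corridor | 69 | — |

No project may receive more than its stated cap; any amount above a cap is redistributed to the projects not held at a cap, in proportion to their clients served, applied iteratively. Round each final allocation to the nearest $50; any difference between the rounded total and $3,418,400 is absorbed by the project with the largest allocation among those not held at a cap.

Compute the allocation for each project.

South Bridge: $662,750 | Lakeview Terminal: $980,850 | Ashcroft Reservoir: $1,630,100 | Granite Corridor: $144,700

Combined clients served = 2,423.
Pro-rata shares before constraints: South Bridge 445,816.92; Lakeview Terminal 1,307,823.69; Ashcroft Reservoir 1,567,413.29; Granite Corridor 97,346.10.
Cap binds for Lakeview Terminal ($980,850); balance $2,437,550 reallocated over remaining clients served 1,496.
Cap binds for Ashcroft Reservoir ($1,630,100); balance $807,450 reallocated over remaining clients served 385.
Shares after redistribution: South Bridge 662,738.18 → $662,750; Granite Corridor 144,711.82 → $144,700.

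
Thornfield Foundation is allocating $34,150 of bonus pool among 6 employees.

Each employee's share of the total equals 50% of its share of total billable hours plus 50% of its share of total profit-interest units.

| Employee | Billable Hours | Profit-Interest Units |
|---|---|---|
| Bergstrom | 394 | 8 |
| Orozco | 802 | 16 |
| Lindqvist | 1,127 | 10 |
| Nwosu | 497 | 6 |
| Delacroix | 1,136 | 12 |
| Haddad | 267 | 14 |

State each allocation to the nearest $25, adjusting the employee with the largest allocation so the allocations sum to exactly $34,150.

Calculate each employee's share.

Billable hours total 4,223; profit-interest units total 66.
Composite weights (50% billable hours + 50% profit-interest units): Bergstrom 0.1073; Orozco 0.2162; Lindqvist 0.2092; Nwosu 0.1043; Delacroix 0.2254; Haddad 0.1377.
Proportional shares: Bergstrom 3,662.77; Orozco 7,382.15; Lindqvist 7,143.96; Nwosu 3,561.81; Delacroix 7,697.77; Haddad 4,701.54.
Rounded to nearest $25: Bergstrom $3,675; Orozco $7,375; Lindqvist $7,150; Nwosu $3,550; Delacroix $7,700; Haddad $4,700. Sum = $34,150.
Rounded total matches; no reconciliation needed.

Bergstrom: $3,675 · Orozco: $7,375 · Lindqvist: $7,150 · Nwosu: $3,550 · Delacroix: $7,700 · Haddad: $4,700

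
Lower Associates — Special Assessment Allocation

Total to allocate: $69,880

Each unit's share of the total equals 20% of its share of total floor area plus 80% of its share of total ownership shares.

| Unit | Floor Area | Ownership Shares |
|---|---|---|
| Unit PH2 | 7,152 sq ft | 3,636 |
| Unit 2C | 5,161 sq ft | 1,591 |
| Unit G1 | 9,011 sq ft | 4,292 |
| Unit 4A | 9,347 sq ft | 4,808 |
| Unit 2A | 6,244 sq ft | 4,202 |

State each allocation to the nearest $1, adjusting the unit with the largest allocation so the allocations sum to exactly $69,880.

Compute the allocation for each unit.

Totals — floor area 36,915, ownership shares 18,529.
Composite weights (20% floor area + 80% ownership shares): Unit PH2 0.1957; Unit 2C 0.0967; Unit G1 0.2341; Unit 4A 0.2582; Unit 2A 0.2153.
Pro-rata amounts: Unit PH2 13,677.95; Unit 2C 6,754.17; Unit G1 16,360.99; Unit 4A 18,045.03; Unit 2A 15,041.86.
After rounding ($1): Unit PH2 $13,678; Unit 2C $6,754; Unit G1 $16,361; Unit 4A $18,045; Unit 2A $15,042. Sum = $69,880.
Sum already equals the total — no adjustment.

Unit PH2: $13,678; Unit 2C: $6,754; Unit G1: $16,361; Unit 4A: $18,045; Unit 2A: $15,042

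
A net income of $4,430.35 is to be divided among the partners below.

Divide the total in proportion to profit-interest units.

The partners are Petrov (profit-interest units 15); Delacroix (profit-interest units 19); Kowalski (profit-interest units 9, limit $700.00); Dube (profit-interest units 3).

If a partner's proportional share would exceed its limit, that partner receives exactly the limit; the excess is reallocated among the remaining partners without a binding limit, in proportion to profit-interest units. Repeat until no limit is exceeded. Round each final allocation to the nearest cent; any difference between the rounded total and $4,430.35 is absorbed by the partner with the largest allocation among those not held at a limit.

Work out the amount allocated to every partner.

Profit-interest units total: 46.
Pro-rata shares before constraints: Petrov 1,444.6793; Delacroix 1,829.9272; Kowalski 866.8076; Dube 288.9359.
Capped: Kowalski ($700.00); remaining pool $3,730.35 reallocated over remaining profit-interest units 37.
Remaining shares: Petrov 1,512.3041 → $1,512.30; Delacroix 1,915.5851 → $1,915.59; Dube 302.4608 → $302.46.

Petrov: $1,512.30; Delacroix: $1,915.59; Kowalski: $700.00; Dube: $302.46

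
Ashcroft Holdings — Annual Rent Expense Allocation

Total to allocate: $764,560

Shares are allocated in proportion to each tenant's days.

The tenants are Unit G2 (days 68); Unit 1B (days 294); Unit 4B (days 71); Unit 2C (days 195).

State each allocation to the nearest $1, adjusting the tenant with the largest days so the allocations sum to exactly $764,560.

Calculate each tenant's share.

Days total: 68 + 294 + 71 + 195 = 628.
Pro-rata amounts: Unit G2 82,786.75; Unit 1B 357,930.96; Unit 4B 86,439.11; Unit 2C 237,403.18.
Rounded to nearest $1: Unit G2 $82,787; Unit 1B $357,931; Unit 4B $86,439; Unit 2C $237,403. Sum = $764,560.
Sum already equals the total — no adjustment.

Unit G2: $82,787 | Unit 1B: $357,931 | Unit 4B: $86,439 | Unit 2C: $237,403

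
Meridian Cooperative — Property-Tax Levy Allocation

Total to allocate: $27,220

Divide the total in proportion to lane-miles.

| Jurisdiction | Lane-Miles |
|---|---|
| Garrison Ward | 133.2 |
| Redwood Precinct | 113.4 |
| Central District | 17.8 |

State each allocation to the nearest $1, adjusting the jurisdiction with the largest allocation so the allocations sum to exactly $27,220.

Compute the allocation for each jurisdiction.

Sum of lane-miles: 264.4.
Pro-rata amounts: Garrison Ward 133.2/264.4 × $27,220 = 13,712.95; Redwood Precinct 113.4/264.4 × $27,220 = 11,674.54; Central District 17.8/264.4 × $27,220 = 1,832.51.
Rounded to nearest $1: Garrison Ward $13,713; Redwood Precinct $11,675; Central District $1,833. Sum = $27,221.
Difference $27,220 − $27,221 = −$1 applied to largest allocation (Garrison Ward): Garrison Ward becomes $13,712.

Garrison Ward: $13,712 | Redwood Precinct: $11,675 | Central District: $1,833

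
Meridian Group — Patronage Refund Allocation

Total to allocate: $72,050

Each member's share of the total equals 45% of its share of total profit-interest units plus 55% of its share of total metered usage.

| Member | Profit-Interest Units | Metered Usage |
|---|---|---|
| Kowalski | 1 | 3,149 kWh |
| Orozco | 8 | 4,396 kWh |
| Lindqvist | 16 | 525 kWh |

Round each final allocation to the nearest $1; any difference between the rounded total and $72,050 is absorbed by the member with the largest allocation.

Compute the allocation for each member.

Profit-interest units total 25; metered usage total 8,070.
Blended shares (45% profit-interest units + 55% metered usage): Kowalski 0.2326; Orozco 0.4436; Lindqvist 0.3238.
Proportional shares: Kowalski 16,759.97; Orozco 31,961.63; Lindqvist 23,328.40.
At nearest $1: Kowalski $16,760; Orozco $31,962; Lindqvist $23,328. Sum = $72,050.
Rounded total matches; no reconciliation needed.

Kowalski: $16,760 · Orozco: $31,962 · Lindqvist: $23,328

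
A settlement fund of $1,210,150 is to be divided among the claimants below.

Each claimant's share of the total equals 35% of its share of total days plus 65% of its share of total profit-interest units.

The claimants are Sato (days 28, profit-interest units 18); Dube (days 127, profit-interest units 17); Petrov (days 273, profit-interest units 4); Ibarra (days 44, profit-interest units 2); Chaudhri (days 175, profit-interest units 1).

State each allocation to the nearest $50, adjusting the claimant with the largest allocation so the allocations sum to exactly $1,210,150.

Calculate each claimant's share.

Sato: $355,450 · Dube: $401,500 · Petrov: $253,650 · Ibarra: $66,250 · Chaudhri: $133,300

Days total 647; profit-interest units total 42.
Composite weights (35% days + 65% profit-interest units): Sato 0.2937; Dube 0.3318; Petrov 0.2096; Ibarra 0.0548; Chaudhri 0.1101.
Unrounded shares: Sato 355,443.15; Dube 401,524.06; Petrov 253,630.94; Ibarra 66,261.21; Chaudhri 133,290.63.
At nearest $50: Sato $355,450; Dube $401,500; Petrov $253,650; Ibarra $66,250; Chaudhri $133,300. Sum = $1,210,150.
No rounding difference to absorb.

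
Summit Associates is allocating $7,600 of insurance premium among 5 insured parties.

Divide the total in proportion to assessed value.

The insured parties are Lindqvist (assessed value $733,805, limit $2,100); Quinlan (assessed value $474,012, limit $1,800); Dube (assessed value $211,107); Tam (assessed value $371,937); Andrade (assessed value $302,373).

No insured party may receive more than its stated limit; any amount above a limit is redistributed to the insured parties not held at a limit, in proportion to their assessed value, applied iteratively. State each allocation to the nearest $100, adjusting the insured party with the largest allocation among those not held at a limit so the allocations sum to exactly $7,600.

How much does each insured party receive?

Sum of assessed value: 2,093,234.
Pro-rata shares before constraints: Lindqvist 2,664.26; Quinlan 1,721.02; Dube 766.48; Tam 1,350.41; Andrade 1,097.84.
Capped: Lindqvist ($2,100); balance $5,500 reallocated over remaining assessed value 1,359,429.
Capped: Quinlan ($1,800); balance $3,700 reallocated over remaining assessed value 885,417.
Remaining shares: Dube 882.18 → $900; Tam 1,554.26 → $1,600; Andrade 1,263.56 → $1,300.
Rounding difference −$100 applied to Tam → $1,500.

Lindqvist: $2,100 · Quinlan: $1,800 · Dube: $900 · Tam: $1,500 · Andrade: $1,300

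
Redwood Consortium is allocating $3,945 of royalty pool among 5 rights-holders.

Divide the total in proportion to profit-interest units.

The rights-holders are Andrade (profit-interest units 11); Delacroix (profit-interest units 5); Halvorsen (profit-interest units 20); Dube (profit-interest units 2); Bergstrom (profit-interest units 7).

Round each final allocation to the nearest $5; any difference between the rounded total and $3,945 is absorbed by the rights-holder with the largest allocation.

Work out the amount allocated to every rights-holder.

Total profit-interest units = 45.
Raw shares: Andrade 11/45 × $3,945 = 964.33; Delacroix 5/45 × $3,945 = 438.33; Halvorsen 20/45 × $3,945 = 1,753.33; Dube 2/45 × $3,945 = 175.33; Bergstrom 7/45 × $3,945 = 613.67.
At nearest $5: Andrade $965; Delacroix $440; Halvorsen $1,755; Dube $175; Bergstrom $615. Sum = $3,950.
Difference $3,945 − $3,950 = −$5 applied to largest allocation (Halvorsen): Halvorsen becomes $1,750.

Andrade: $965 | Delacroix: $440 | Halvorsen: $1,750 | Dube: $175 | Bergstrom: $615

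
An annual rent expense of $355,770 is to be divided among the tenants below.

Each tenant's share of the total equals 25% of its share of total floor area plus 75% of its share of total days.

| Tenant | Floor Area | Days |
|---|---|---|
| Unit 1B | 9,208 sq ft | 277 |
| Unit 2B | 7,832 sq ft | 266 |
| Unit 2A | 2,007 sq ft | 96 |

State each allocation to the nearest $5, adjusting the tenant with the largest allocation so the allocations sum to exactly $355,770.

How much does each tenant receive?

Unit 1B: $158,665 · Unit 2B: $147,645 · Unit 2A: $49,460

Floor area total 19,047; days total 639.
Blended shares (25% floor area + 75% days): Unit 1B 0.4460; Unit 2B 0.4150; Unit 2A 0.1390.
Proportional shares: Unit 1B 158,664.99; Unit 2B 147,646.30; Unit 2A 49,458.71.
After rounding ($5): Unit 1B $158,665; Unit 2B $147,645; Unit 2A $49,460. Sum = $355,770.
Rounded total matches; no reconciliation needed.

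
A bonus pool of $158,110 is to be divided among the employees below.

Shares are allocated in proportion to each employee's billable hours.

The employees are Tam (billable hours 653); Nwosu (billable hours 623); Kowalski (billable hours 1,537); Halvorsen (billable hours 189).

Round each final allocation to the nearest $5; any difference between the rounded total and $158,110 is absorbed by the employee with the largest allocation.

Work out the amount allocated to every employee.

Sum of billable hours: 3,002.
Unrounded shares: Tam 653/3,002 × $158,110 = 34,392.35; Nwosu 623/3,002 × $158,110 = 32,812.30; Kowalski 1,537/3,002 × $158,110 = 80,951.06; Halvorsen 189/3,002 × $158,110 = 9,954.29.
After rounding ($5): Tam $34,390; Nwosu $32,810; Kowalski $80,950; Halvorsen $9,955. Sum = $158,105.
Difference $158,110 − $158,105 = +$5 applied to largest allocation (Kowalski): Kowalski becomes $80,955.

Tam: $34,390 · Nwosu: $32,810 · Kowalski: $80,955 · Halvorsen: $9,955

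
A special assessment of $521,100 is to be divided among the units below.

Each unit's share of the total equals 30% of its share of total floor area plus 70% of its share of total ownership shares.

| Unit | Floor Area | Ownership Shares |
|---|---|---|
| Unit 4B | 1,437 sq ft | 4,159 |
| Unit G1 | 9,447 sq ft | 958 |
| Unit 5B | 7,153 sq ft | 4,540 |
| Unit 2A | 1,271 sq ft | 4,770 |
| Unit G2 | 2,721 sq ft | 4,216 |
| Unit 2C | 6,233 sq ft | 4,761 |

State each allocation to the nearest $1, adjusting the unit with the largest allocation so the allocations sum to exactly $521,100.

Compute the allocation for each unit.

Floor area total 28,262; ownership shares total 23,404.
Combined weights (30% floor area + 70% ownership shares): Unit 4B 0.1396; Unit G1 0.1289; Unit 5B 0.2117; Unit 2A 0.1562; Unit G2 0.1550; Unit 2C 0.2086.
Pro-rata amounts: Unit 4B 72,770.03; Unit G1 67,186.86; Unit 5B 110,326.02; Unit 2A 81,374.73; Unit G2 80,760.81; Unit 2C 108,681.54.
At nearest $1: Unit 4B $72,770; Unit G1 $67,187; Unit 5B $110,326; Unit 2A $81,375; Unit G2 $80,761; Unit 2C $108,682. Sum = $521,101.
Difference $521,100 − $521,101 = −$1 applied to largest allocation (Unit 5B): Unit 5B becomes $110,325.

Unit 4B: $72,770 | Unit G1: $67,187 | Unit 5B: $110,325 | Unit 2A: $81,375 | Unit G2: $80,761 | Unit 2C: $108,682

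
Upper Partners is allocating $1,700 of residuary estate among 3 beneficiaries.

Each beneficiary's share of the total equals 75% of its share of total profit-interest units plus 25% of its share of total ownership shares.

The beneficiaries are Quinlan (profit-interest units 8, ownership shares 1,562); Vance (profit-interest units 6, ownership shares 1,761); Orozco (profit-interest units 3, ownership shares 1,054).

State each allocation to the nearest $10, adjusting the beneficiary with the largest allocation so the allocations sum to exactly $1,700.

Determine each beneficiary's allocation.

Quinlan: $750 | Vance: $620 | Orozco: $330

Profit-interest units total 17; ownership shares total 4,377.
Composite weights (75% profit-interest units + 25% ownership shares): Quinlan 0.4422; Vance 0.3653; Orozco 0.1926.
Unrounded shares: Quinlan 751.67; Vance 620.99; Orozco 327.34.
At nearest $10: Quinlan $750; Vance $620; Orozco $330. Sum = $1,700.
No rounding difference to absorb.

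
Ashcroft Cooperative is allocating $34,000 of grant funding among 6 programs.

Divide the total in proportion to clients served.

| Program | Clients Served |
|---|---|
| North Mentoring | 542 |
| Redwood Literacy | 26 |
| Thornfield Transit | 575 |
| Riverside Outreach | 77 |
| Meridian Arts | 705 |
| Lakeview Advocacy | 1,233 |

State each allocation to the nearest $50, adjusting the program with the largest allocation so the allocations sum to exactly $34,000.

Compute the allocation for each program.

Combined clients served = 3,158.
Raw shares: North Mentoring 542/3,158 × $34,000 = 5,835.34; Redwood Literacy 26/3,158 × $34,000 = 279.92; Thornfield Transit 575/3,158 × $34,000 = 6,190.63; Riverside Outreach 77/3,158 × $34,000 = 829.01; Meridian Arts 705/3,158 × $34,000 = 7,590.25; Lakeview Advocacy 1,233/3,158 × $34,000 = 13,274.86.
After rounding ($50): North Mentoring $5,850; Redwood Literacy $300; Thornfield Transit $6,200; Riverside Outreach $850; Meridian Arts $7,600; Lakeview Advocacy $13,250. Sum = $34,050.
Difference $34,000 − $34,050 = −$50 applied to largest allocation (Lakeview Advocacy): Lakeview Advocacy becomes $13,200.

North Mentoring: $5,850 | Redwood Literacy: $300 | Thornfield Transit: $6,200 | Riverside Outreach: $850 | Meridian Arts: $7,600 | Lakeview Advocacy: $13,200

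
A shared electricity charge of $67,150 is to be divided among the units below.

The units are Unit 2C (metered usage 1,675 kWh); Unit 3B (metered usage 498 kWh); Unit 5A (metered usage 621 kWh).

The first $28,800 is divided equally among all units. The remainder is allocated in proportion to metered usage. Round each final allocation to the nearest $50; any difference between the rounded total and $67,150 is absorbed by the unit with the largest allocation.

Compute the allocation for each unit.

First tranche $28,800 split equally: $9,600 each.
Remainder $38,350 by metered usage (total 2,794): Unit 2C 22,990.78 → $23,000; Unit 3B 6,835.47 → $6,850; Unit 5A 8,523.75 → $8,500.
Totals: Unit 2C $9,600 + $23,000 = $32,600; Unit 3B $9,600 + $6,850 = $16,450; Unit 5A $9,600 + $8,500 = $18,100.

Unit 2C: $32,600; Unit 3B: $16,450; Unit 5A: $18,100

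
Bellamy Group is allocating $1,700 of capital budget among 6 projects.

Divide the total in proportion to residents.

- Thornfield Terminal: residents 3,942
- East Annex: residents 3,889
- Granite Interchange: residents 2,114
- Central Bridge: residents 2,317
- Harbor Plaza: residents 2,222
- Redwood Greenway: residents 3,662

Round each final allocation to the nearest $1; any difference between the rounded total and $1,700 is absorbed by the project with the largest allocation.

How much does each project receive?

Thornfield Terminal: $370 · East Annex: $364 · Granite Interchange: $198 · Central Bridge: $217 · Harbor Plaza: $208 · Redwood Greenway: $343

Total residents = 18,146.
Pro-rata amounts: Thornfield Terminal 3,942/18,146 × $1,700 = 369.30; East Annex 3,889/18,146 × $1,700 = 364.34; Granite Interchange 2,114/18,146 × $1,700 = 198.05; Central Bridge 2,317/18,146 × $1,700 = 217.07; Harbor Plaza 2,222/18,146 × $1,700 = 208.17; Redwood Greenway 3,662/18,146 × $1,700 = 343.07.
After rounding ($1): Thornfield Terminal $369; East Annex $364; Granite Interchange $198; Central Bridge $217; Harbor Plaza $208; Redwood Greenway $343. Sum = $1,699.
Difference $1,700 − $1,699 = +$1 applied to largest allocation (Thornfield Terminal): Thornfield Terminal becomes $370.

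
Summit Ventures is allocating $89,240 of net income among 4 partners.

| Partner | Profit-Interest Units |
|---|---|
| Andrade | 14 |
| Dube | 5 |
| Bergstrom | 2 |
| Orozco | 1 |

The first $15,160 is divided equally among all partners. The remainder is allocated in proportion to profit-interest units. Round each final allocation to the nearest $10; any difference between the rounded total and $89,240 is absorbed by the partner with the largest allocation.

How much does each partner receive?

First tranche $15,160 split equally: $3,790 each.
Remainder $74,080 by profit-interest units (total 22): Andrade 47,141.82 → $47,140; Dube 16,836.36 → $16,840; Bergstrom 6,734.55 → $6,730; Orozco 3,367.27 → $3,370.
Totals: Andrade $3,790 + $47,140 = $50,930; Dube $3,790 + $16,840 = $20,630; Bergstrom $3,790 + $6,730 = $10,520; Orozco $3,790 + $3,370 = $7,160.

Andrade: $50,930 | Dube: $20,630 | Bergstrom: $10,520 | Orozco: $7,160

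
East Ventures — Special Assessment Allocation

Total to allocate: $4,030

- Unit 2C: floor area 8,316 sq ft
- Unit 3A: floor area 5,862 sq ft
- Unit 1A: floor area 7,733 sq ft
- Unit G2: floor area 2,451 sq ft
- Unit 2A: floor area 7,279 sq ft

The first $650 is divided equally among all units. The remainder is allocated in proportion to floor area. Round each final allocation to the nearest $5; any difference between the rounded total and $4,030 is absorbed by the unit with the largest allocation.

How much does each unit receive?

Unit 2C: $1,020 | Unit 3A: $755 | Unit 1A: $955 | Unit G2: $390 | Unit 2A: $910

First tranche $650 split equally: $130 each.
Remainder $3,380 by floor area (total 31,641): Unit 2C 888.34 → $890; Unit 3A 626.20 → $625; Unit 1A 826.07 → $825; Unit G2 261.82 → $260; Unit 2A 777.57 → $780.
Totals: Unit 2C $130 + $890 = $1,020; Unit 3A $130 + $625 = $755; Unit 1A $130 + $825 = $955; Unit G2 $130 + $260 = $390; Unit 2A $130 + $780 = $910.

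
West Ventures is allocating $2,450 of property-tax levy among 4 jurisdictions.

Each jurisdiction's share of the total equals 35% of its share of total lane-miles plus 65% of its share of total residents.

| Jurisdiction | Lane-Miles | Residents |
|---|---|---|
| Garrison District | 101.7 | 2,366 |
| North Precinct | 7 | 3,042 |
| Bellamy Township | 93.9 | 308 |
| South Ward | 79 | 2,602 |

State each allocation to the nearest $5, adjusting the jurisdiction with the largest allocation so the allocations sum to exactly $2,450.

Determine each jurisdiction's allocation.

Garrison District: $760 · North Precinct: $605 · Bellamy Township: $345 · South Ward: $740

Lane-miles total 281.6; residents total 8,318.
Combined weights (35% lane-miles + 65% residents): Garrison District 0.3113; North Precinct 0.2464; Bellamy Township 0.1408; South Ward 0.3015.
Pro-rata amounts: Garrison District 762.66; North Precinct 603.71; Bellamy Township 344.90; South Ward 738.72.
At nearest $5: Garrison District $765; North Precinct $605; Bellamy Township $345; South Ward $740. Sum = $2,455.
Difference $2,450 − $2,455 = −$5 applied to largest allocation (Garrison District): Garrison District becomes $760.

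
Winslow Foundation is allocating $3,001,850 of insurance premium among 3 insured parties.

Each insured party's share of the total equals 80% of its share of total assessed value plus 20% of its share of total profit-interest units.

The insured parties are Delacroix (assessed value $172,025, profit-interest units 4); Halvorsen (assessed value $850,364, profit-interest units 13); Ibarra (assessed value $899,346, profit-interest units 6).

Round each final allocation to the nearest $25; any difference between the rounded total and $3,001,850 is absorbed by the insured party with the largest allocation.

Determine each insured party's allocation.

Assessed value total 1,921,735; profit-interest units total 23.
Composite weights (80% assessed value + 20% profit-interest units): Delacroix 0.1064; Halvorsen 0.4670; Ibarra 0.4266.
Raw shares: Delacroix 319,381.77; Halvorsen 1,401,989.79; Ibarra 1,280,478.44.
After rounding ($25): Delacroix $319,375; Halvorsen $1,402,000; Ibarra $1,280,475. Sum = $3,001,850.
No rounding difference to absorb.

Delacroix: $319,375; Halvorsen: $1,402,000; Ibarra: $1,280,475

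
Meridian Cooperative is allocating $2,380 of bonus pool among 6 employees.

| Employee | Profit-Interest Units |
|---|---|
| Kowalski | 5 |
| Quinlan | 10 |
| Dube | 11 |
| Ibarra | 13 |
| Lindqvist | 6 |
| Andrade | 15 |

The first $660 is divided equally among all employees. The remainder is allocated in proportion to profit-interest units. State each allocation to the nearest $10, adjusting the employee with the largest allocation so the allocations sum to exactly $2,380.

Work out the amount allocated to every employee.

Kowalski: $250; Quinlan: $400; Dube: $430; Ibarra: $480; Lindqvist: $280; Andrade: $540

Equal tier: $660 ÷ 6 = $110 apiece.
Remainder $1,720 by profit-interest units (total 60): Kowalski 143.33 → $140; Quinlan 286.67 → $290; Dube 315.33 → $320; Ibarra 372.67 → $370; Lindqvist 172.00 → $170; Andrade 430.00 → $430.
Totals: Kowalski $110 + $140 = $250; Quinlan $110 + $290 = $400; Dube $110 + $320 = $430; Ibarra $110 + $370 = $480; Lindqvist $110 + $170 = $280; Andrade $110 + $430 = $540.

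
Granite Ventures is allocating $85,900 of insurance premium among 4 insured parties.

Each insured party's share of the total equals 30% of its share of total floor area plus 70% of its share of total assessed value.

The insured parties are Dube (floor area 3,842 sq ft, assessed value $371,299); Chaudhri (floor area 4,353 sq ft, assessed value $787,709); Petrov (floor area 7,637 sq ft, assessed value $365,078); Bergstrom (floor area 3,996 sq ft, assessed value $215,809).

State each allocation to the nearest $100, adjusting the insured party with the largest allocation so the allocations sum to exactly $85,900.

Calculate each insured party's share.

Dube: $17,800 | Chaudhri: $32,900 | Petrov: $22,500 | Bergstrom: $12,700

Floor area total 19,828; assessed value total 1,739,895.
Composite weights (30% floor area + 70% assessed value): Dube 0.2075; Chaudhri 0.3828; Petrov 0.2624; Bergstrom 0.1473.
Raw shares: Dube 17,825.29; Chaudhri 32,880.37; Petrov 22,542.57; Bergstrom 12,651.77.
After rounding ($100): Dube $17,800; Chaudhri $32,900; Petrov $22,500; Bergstrom $12,700. Sum = $85,900.
Sum already equals the total — no adjustment.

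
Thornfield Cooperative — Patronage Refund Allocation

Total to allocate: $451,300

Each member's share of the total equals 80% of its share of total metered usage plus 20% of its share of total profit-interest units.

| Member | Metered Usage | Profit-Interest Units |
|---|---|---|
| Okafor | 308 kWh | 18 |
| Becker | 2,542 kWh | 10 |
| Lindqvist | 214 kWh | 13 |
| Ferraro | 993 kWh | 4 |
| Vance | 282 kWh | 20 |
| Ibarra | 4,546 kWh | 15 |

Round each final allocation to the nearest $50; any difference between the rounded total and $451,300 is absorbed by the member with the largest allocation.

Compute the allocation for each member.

Totals — metered usage 8,885, profit-interest units 80.
Blended shares (80% metered usage + 20% profit-interest units): Okafor 0.0727; Becker 0.2539; Lindqvist 0.0518; Ferraro 0.0994; Vance 0.0754; Ibarra 0.4468.
Proportional shares: Okafor 32,824.01; Becker 114,576.10; Lindqvist 23,363.09; Ferraro 44,863.33; Vance 34,024.01; Ibarra 201,649.45.
After rounding ($50): Okafor $32,800; Becker $114,600; Lindqvist $23,350; Ferraro $44,850; Vance $34,000; Ibarra $201,650. Sum = $451,250.
Difference $451,300 − $451,250 = +$50 applied to largest allocation (Ibarra): Ibarra becomes $201,700.

Okafor: $32,800 | Becker: $114,600 | Lindqvist: $23,350 | Ferraro: $44,850 | Vance: $34,000 | Ibarra: $201,700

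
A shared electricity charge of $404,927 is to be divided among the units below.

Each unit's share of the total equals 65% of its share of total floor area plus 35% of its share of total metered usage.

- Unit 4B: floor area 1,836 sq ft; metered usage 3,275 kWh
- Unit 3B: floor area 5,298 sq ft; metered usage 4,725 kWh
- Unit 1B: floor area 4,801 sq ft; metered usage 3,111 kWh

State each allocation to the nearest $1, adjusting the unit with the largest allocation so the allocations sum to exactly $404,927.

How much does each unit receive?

Totals — floor area 11,935, metered usage 11,111.
Blended shares (65% floor area + 35% metered usage): Unit 4B 0.2032; Unit 3B 0.4374; Unit 1B 0.3595.
Raw shares: Unit 4B 82,263.01; Unit 3B 177,105.72; Unit 1B 145,558.28.
Rounded to nearest $1: Unit 4B $82,263; Unit 3B $177,106; Unit 1B $145,558. Sum = $404,927.
Rounded total matches; no reconciliation needed.

Unit 4B: $82,263; Unit 3B: $177,106; Unit 1B: $145,558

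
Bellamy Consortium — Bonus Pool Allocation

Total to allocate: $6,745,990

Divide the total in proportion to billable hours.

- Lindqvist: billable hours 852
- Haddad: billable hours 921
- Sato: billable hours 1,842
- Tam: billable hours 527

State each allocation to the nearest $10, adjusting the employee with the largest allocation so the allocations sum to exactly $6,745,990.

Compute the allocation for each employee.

Lindqvist: $1,387,630 | Haddad: $1,500,010 | Sato: $3,000,040 | Tam: $858,310

Total billable hours = 4,142.
Proportional shares: Lindqvist 852/4,142 × $6,745,990 = 1,387,634.83; Haddad 921/4,142 × $6,745,990 = 1,500,013.71; Sato 1,842/4,142 × $6,745,990 = 3,000,027.42; Tam 527/4,142 × $6,745,990 = 858,314.03.
After rounding ($10): Lindqvist $1,387,630; Haddad $1,500,010; Sato $3,000,030; Tam $858,310. Sum = $6,745,980.
Difference $6,745,990 − $6,745,980 = +$10 applied to largest allocation (Sato): Sato becomes $3,000,040.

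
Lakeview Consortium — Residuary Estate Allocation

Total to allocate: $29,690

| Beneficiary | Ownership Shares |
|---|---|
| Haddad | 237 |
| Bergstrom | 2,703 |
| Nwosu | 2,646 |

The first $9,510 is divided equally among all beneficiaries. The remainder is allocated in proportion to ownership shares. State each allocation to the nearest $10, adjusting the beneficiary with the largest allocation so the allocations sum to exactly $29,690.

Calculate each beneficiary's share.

Haddad: $4,030; Bergstrom: $12,930; Nwosu: $12,730

Equal tier: $9,510 ÷ 3 = $3,170 apiece.
Remainder $20,180 by ownership shares (total 5,586): Haddad 856.19 → $860; Bergstrom 9,764.87 → $9,760; Nwosu 9,558.95 → $9,560.
Totals: Haddad $3,170 + $860 = $4,030; Bergstrom $3,170 + $9,760 = $12,930; Nwosu $3,170 + $9,560 = $12,730.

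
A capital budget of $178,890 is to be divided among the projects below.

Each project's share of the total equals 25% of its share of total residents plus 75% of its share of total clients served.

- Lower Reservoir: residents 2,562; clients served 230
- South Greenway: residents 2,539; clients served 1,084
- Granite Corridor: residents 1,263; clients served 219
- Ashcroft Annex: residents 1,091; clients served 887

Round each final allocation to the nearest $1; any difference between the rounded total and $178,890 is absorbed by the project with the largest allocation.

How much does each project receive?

Residents total 7,455; clients served total 2,420.
Blended shares (25% residents + 75% clients served): Lower Reservoir 0.1572; South Greenway 0.4211; Granite Corridor 0.1102; Ashcroft Annex 0.3115.
Proportional shares: Lower Reservoir 28,120.88; South Greenway 75,329.62; Granite Corridor 19,718.33; Ashcroft Annex 55,721.17.
After rounding ($1): Lower Reservoir $28,121; South Greenway $75,330; Granite Corridor $19,718; Ashcroft Annex $55,721. Sum = $178,890.
Rounded total matches; no reconciliation needed.

Lower Reservoir: $28,121 · South Greenway: $75,330 · Granite Corridor: $19,718 · Ashcroft Annex: $55,721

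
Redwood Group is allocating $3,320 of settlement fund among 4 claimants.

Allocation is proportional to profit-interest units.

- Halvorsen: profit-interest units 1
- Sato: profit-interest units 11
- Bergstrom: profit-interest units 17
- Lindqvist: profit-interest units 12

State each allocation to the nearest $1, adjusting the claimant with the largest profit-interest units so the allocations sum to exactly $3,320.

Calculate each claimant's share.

Sum of profit-interest units: 41.
Raw shares: Halvorsen 1/41 × $3,320 = 80.98; Sato 11/41 × $3,320 = 890.73; Bergstrom 17/41 × $3,320 = 1,376.59; Lindqvist 12/41 × $3,320 = 971.71.
After rounding ($1): Halvorsen $81; Sato $891; Bergstrom $1,377; Lindqvist $972. Sum = $3,321.
Difference $3,320 − $3,321 = −$1 applied to largest profit-interest units (Bergstrom): Bergstrom becomes $1,376.

Halvorsen: $81 | Sato: $891 | Bergstrom: $1,376 | Lindqvist: $972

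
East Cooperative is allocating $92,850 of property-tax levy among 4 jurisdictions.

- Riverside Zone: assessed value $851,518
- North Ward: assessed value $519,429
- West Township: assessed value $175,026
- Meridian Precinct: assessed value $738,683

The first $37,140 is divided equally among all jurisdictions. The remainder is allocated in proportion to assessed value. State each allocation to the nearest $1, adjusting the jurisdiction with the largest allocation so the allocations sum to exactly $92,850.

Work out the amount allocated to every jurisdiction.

Riverside Zone: $30,049 · North Ward: $21,951 · West Township: $13,553 · Meridian Precinct: $27,297

Equal tier: $37,140 ÷ 4 = $9,285 apiece.
Remainder $55,710 by assessed value (total 2,284,656): Riverside Zone 20,763.77 → $20,764; North Ward 12,665.97 → $12,666; West Township 4,267.91 → $4,268; Meridian Precinct 18,012.35 → $18,012.
Totals: Riverside Zone $9,285 + $20,764 = $30,049; North Ward $9,285 + $12,666 = $21,951; West Township $9,285 + $4,268 = $13,553; Meridian Precinct $9,285 + $18,012 = $27,297.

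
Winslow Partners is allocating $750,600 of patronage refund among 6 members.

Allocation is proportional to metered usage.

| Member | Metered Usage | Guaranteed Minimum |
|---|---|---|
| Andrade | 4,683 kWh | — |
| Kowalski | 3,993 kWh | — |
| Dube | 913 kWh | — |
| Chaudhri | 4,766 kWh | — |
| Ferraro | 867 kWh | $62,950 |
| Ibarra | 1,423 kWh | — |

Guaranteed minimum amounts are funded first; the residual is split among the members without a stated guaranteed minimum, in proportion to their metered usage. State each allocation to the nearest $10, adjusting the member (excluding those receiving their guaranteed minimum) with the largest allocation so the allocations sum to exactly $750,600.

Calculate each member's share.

Guaranteed amounts: Ferraro $62,950. Residual $687,650.
Residual split over remaining metered usage 15,778: Andrade 204,098.43 → $204,100; Kowalski 174,026.27 → $174,030; Dube 39,791.13 → $39,790; Chaudhri 207,715.80 → $207,720; Ibarra 62,018.38 → $62,020.
Rounding difference −$10 applied to Chaudhri → $207,710.

Andrade: $204,100; Kowalski: $174,030; Dube: $39,790; Chaudhri: $207,710; Ferraro: $62,950; Ibarra: $62,020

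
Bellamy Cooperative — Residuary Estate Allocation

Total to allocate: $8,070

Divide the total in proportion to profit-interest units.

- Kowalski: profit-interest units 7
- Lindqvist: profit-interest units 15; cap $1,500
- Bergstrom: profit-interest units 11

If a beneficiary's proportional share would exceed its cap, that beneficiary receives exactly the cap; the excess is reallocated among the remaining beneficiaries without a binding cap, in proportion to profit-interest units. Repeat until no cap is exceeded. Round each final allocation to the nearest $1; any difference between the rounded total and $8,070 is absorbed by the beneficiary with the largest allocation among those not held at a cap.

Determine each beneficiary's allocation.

Profit-interest units total: 33.
Proportional shares (ignoring caps): Kowalski 1,711.82; Lindqvist 3,668.18; Bergstrom 2,690.00.
Held at cap: Lindqvist ($1,500); remaining pool $6,570 reallocated over remaining profit-interest units 18.
Redistributed shares: Kowalski 2,555.00 → $2,555; Bergstrom 4,015.00 → $4,015.

Kowalski: $2,555 | Lindqvist: $1,500 | Bergstrom: $4,015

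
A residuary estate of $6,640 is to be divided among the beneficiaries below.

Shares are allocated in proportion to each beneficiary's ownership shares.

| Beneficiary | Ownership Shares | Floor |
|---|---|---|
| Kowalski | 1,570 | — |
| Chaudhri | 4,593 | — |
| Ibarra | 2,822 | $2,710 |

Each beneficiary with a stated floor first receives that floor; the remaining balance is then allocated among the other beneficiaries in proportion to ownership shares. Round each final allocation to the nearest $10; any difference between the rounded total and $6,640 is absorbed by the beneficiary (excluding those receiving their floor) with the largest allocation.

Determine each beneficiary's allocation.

Guaranteed amounts: Ibarra $2,710. Balance $3,930.
Balance split over remaining ownership shares 6,163: Kowalski 1,001.15 → $1,000; Chaudhri 2,928.85 → $2,930.

Kowalski: $1,000; Chaudhri: $2,930; Ibarra: $2,710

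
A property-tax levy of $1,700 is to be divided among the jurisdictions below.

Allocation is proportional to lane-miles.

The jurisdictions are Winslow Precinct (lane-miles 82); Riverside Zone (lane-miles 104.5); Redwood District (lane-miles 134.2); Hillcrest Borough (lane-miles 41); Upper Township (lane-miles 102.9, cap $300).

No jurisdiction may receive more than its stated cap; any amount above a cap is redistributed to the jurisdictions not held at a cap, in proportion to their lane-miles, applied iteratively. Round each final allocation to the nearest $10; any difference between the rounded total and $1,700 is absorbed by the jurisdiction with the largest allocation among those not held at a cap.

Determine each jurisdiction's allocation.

Total lane-miles = 464.6.
Pro-rata shares before constraints: Winslow Precinct 300.04; Riverside Zone 382.37; Redwood District 491.05; Hillcrest Borough 150.02; Upper Township 376.52.
Held at cap: Upper Township ($300); remaining pool $1,400 reallocated over remaining lane-miles 361.7.
Shares after redistribution: Winslow Precinct 317.39 → $320; Riverside Zone 404.48 → $400; Redwood District 519.44 → $520; Hillcrest Borough 158.70 → $160.

Winslow Precinct: $320 · Riverside Zone: $400 · Redwood District: $520 · Hillcrest Borough: $160 · Upper Township: $300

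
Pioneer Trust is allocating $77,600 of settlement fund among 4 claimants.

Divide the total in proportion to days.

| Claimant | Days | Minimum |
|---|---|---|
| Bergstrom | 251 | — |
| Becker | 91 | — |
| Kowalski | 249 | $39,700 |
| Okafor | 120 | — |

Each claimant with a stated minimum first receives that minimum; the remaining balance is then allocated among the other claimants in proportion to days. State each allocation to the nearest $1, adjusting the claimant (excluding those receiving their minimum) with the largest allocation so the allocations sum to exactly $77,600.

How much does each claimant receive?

Fund the minimums — Kowalski $39,700. Balance $37,900.
Balance split over remaining days 462: Bergstrom 20,590.69 → $20,591; Becker 7,465.15 → $7,465; Okafor 9,844.16 → $9,844.

Bergstrom: $20,591 · Becker: $7,465 · Kowalski: $39,700 · Okafor: $9,844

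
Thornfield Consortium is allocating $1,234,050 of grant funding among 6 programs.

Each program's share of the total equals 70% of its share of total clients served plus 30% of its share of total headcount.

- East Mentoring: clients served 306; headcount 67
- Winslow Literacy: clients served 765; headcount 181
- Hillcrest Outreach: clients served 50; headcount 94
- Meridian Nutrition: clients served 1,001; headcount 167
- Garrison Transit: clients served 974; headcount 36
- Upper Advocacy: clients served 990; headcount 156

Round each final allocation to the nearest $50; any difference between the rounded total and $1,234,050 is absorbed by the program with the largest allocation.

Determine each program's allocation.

East Mentoring: $100,100; Winslow Literacy: $257,300; Hillcrest Outreach: $60,200; Meridian Nutrition: $299,800; Garrison Transit: $224,950; Upper Advocacy: $291,700

Clients served total 4,086; headcount total 701.
Blended shares (70% clients served + 30% headcount): East Mentoring 0.0811; Winslow Literacy 0.2085; Hillcrest Outreach 0.0488; Meridian Nutrition 0.2430; Garrison Transit 0.1823; Upper Advocacy 0.2364.
Pro-rata amounts: East Mentoring 100,076.80; Winslow Literacy 257,321.69; Hillcrest Outreach 60,214.33; Meridian Nutrition 299,821.50; Garrison Transit 224,929.08; Upper Advocacy 291,686.59.
Rounded to nearest $50: East Mentoring $100,100; Winslow Literacy $257,300; Hillcrest Outreach $60,200; Meridian Nutrition $299,800; Garrison Transit $224,950; Upper Advocacy $291,700. Sum = $1,234,050.
Sum already equals the total — no adjustment.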